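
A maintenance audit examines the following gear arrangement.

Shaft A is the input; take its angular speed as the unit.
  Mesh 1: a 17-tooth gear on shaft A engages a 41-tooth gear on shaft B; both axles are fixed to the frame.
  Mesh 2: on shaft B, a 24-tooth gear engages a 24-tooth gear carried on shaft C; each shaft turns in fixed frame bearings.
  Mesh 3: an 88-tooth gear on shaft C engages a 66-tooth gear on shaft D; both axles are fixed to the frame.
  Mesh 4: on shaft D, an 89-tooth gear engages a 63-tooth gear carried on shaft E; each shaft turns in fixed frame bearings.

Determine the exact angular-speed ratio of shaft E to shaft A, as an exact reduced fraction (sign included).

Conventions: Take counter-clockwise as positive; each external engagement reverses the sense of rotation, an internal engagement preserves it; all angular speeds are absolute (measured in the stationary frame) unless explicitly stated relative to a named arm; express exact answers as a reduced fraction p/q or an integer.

class = fixed-axis compound train [4 meshes; 4 ratios multiply, 4 sense flips]
mesh 1 [17T→41T]: running ratio 17/41, sense −
mesh 2 [24T→24T]: running ratio 17/41, sense +
mesh 3 [88T→66T]: running ratio 68/123, sense −
mesh 4 [89T→63T]: running ratio 6052/7749, sense +
ω_out/ω_in = 6052/7749

6052/7749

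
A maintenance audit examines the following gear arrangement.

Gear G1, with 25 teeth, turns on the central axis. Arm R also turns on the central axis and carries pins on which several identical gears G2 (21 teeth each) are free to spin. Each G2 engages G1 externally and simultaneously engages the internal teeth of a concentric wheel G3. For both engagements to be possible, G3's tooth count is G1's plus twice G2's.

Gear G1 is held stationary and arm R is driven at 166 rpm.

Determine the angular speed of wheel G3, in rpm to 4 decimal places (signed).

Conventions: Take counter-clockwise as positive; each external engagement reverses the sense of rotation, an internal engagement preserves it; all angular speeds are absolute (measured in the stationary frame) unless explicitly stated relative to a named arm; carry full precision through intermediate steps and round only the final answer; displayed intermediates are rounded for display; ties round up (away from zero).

+227.9403 rpm

topology: planetary set — G1 25T / G2 21T / G3 67T, arm = carrier (Willis)
normalise by the input: solve with ω_arm = 1, then scale by 166 rpm
ring teeth: 25 + 2·21 = 67
25(ω_sun−ω_arm) = −67(ω_ring−ω_arm),  ω_sun = 0, ω_arm = 1
ω_ring = 1 − (25/67)(0−1) = 92/67
scale: ω_ring = 92/67 × 166 rpm = +227.9403 rpm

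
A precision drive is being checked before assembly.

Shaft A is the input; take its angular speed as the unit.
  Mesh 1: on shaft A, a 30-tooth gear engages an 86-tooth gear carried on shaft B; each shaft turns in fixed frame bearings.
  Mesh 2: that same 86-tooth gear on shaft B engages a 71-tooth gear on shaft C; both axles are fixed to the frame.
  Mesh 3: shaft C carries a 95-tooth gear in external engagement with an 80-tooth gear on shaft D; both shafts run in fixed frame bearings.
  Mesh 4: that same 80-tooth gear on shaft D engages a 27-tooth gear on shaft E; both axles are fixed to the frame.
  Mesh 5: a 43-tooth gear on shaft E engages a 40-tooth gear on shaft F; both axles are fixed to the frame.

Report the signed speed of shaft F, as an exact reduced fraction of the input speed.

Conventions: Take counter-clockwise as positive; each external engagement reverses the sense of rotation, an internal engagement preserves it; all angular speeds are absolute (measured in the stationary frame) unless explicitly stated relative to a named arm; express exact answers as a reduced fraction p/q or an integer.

-4085/2556

5-mesh fixed-axis compound train (all bearings frame-fixed)
mesh 1 [30T→86T]: |ω|/ω_in = 1×30/86 = 15/43, sense flips to −
mesh 2 [86T→71T]: |ω|/ω_in = (15/43)×86/71 = 30/71, sense flips to +
mesh 3 [95T→80T]: |ω|/ω_in = (30/71)×95/80 = 285/568, sense flips to −
mesh 4 [80T→27T]: |ω|/ω_in = (285/568)×80/27 = 950/639, sense flips to +
mesh 5 [43T→40T]: |ω|/ω_in = (950/639)×43/40 = 4085/2556, sense flips to −
signed output speed (× input speed) = -4085/2556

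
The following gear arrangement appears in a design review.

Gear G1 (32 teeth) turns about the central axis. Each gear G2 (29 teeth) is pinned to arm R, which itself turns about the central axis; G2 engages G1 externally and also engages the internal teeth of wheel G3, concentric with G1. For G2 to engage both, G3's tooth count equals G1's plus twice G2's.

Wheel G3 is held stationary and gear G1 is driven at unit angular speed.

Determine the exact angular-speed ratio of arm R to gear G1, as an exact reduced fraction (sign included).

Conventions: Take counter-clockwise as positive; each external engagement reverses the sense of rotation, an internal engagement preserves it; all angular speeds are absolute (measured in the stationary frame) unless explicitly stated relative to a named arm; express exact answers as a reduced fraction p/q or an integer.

16/61

topology: planetary set — G1 32T / G2 29T / G3 90T, arm = carrier (Willis)
ring teeth: 32 + 2·29 = 90
32(ω_sun−ω_arm) = −90(ω_ring−ω_arm),  ω_ring = 0, ω_sun = 1
32(1−ω_arm) = −90(0−ω_arm)  ⇒  122·ω_arm = 32  ⇒  ω_arm = 16/61
ω_out/ω_in = 16/61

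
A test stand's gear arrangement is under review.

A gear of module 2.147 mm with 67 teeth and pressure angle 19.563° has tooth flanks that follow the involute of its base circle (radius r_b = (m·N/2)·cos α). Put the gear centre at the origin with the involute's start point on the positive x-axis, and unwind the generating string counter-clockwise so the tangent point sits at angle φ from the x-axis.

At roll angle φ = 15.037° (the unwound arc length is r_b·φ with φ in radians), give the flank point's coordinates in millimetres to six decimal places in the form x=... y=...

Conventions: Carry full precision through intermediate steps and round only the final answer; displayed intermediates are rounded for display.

class = single-mesh tooth geometry [base-circle involute, m = 2.147, 67T]
pitch radius r_p = m·N/2 = 2.147·67/2 = 71.924500
base radius r_b = r_p·cos α = 71.924500·cos 19.563° = 67.772578
roll angle φ = 15.037° = 0.26244516 rad
x = r_b·(cos φ + φ·sin φ) = 70.066543
y = r_b·(sin φ − φ·cos φ) = 0.405559

x=70.066543 y=0.405559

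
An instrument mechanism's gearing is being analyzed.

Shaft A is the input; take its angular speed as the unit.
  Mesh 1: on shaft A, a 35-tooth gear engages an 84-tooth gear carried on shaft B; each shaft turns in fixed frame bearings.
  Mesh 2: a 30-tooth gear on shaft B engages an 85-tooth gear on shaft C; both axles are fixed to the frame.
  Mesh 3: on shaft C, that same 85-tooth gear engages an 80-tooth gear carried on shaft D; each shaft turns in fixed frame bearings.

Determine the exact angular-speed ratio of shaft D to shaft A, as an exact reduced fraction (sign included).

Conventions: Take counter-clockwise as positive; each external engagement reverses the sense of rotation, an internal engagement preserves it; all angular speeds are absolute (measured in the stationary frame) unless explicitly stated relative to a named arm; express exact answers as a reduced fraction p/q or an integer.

class = fixed-axis compound train [3 meshes; 3 ratios multiply, 3 sense flips]
mesh 1 [35T→84T]: running ratio 5/12, sense −
mesh 2 [30T→85T]: running ratio 5/34, sense +
mesh 3 [85T→80T]: running ratio 5/32, sense −
ω_out/ω_in = -5/32

-5/32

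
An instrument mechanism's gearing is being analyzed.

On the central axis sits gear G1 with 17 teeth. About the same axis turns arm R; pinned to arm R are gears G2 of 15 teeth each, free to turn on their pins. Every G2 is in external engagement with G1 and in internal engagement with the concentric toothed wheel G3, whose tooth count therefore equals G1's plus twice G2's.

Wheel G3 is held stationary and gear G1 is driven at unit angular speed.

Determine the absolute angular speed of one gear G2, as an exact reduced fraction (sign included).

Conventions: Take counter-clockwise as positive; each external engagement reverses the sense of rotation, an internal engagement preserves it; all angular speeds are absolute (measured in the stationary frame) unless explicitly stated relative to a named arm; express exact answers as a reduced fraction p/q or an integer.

-17/30

topology: planetary set — G1 17T / G2 15T / G3 47T, arm = carrier (Willis)
ring teeth: 17 + 2·15 = 47
17(ω_sun−ω_arm) = −47(ω_ring−ω_arm),  ω_ring = 0, ω_sun = 1
17(1−ω_arm) = −47(0−ω_arm)  ⇒  64·ω_arm = 17  ⇒  ω_arm = 17/64
sun–planet mesh: 17·(1−17/64) = −15·(ω_p−ω_arm)  ⇒  ω_p−ω_arm = -799/960
ω_p = 17/64 − 799/960 = -17/30
exact speed ratio = -17/30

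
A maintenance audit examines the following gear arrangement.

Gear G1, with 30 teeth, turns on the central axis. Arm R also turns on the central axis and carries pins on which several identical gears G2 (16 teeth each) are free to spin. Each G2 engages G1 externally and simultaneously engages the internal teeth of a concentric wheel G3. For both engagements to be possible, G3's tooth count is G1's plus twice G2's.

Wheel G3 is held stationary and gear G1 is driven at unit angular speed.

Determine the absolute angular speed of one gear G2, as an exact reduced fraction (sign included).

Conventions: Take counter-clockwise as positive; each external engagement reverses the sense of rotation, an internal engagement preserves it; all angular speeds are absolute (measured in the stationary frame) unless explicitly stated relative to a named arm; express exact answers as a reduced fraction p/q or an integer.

-15/16

planetary set (30T centre, 16T on arm, 62T internal) — Willis relation
ring teeth: 30 + 2·16 = 62
30(ω_sun−ω_arm) = −62(ω_ring−ω_arm),  ω_ring = 0, ω_sun = 1
30(1−ω_arm) = −62(0−ω_arm)  ⇒  92·ω_arm = 30  ⇒  ω_arm = 15/46
sun–planet mesh: 30·(1−15/46) = −16·(ω_p−ω_arm)  ⇒  ω_p−ω_arm = -465/368
ω_p = 15/46 − 465/368 = -15/16
exact speed ratio = -15/16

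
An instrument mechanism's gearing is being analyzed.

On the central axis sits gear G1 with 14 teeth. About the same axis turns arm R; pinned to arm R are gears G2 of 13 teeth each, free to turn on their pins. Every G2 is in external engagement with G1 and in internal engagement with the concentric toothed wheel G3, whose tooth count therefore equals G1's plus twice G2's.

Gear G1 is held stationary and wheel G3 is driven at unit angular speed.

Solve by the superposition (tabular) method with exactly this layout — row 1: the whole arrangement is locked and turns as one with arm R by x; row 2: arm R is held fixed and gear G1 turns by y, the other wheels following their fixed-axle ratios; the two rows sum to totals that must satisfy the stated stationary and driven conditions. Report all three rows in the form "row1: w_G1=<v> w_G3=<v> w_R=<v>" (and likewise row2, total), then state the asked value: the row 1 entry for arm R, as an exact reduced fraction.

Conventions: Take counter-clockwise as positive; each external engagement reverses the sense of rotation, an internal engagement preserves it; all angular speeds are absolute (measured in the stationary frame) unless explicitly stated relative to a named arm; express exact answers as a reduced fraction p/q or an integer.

class = planetary set [G3 = 14+2·13 = 40; Willis about the carrier]
row 1 (train locked, turned with arm): all members turn x
row 2 (arm held, sun turns y): ω_ring = −(14/40)·y, ω_arm = 0
boundary: total ω_sun = x + y = 0 and total ω_ring = x − (14/40)·y = 1  ⇒  y = -20/27, x = 20/27
row 2 ring = −(14/40)·(-20/27) = 7/27
totals (row 1 + row 2): sun 20/27 + (-20/27) = 0, ring 20/27 + 7/27 = 1, arm 20/27 + 0 = 20/27
asked cell (row1, arm) = 20/27

row1: w_G1=20/27 w_G3=20/27 w_R=20/27
row2: w_G1=-20/27 w_G3=7/27 w_R=0
total: w_G1=0 w_G3=1 w_R=20/27
asked value: 20/27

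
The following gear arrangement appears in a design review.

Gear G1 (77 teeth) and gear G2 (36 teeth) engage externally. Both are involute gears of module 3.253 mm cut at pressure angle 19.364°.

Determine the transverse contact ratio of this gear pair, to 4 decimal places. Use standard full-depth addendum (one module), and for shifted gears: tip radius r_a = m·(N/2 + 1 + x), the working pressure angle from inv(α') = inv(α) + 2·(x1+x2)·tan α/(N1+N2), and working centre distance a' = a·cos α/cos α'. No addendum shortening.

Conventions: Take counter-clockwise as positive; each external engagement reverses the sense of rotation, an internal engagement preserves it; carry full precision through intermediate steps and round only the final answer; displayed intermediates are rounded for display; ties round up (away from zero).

1.7919

class = single-mesh tooth geometry [involute pair 77T × 36T, m = 3.253]
base radii: r_b1 = 118.155792, r_b2 = 55.241669
tip radii: r_a1 = 128.493500, r_a2 = 61.807000
no profile shift: α' = α, a' = a
action lengths: √(r_a1²−r_b1²) = 50.495429, √(r_a2²−r_b2²) = 27.721170
base pitch p_b = π·m·cos α = 9.641490
CR = (50.495429 + 27.721170 − 183.794500·sin 19.36400°)/9.641490 = 1.791854
contact ratio ≈ 1.7919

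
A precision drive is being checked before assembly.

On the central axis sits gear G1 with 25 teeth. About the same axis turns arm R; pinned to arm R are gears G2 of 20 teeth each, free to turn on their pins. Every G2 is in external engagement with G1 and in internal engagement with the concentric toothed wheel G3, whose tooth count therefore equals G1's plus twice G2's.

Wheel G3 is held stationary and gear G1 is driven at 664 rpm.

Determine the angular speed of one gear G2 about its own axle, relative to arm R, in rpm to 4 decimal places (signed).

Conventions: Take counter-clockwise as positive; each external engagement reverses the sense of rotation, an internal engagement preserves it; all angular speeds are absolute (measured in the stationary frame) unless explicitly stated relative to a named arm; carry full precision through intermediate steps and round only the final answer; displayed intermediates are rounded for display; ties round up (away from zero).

-599.4444 rpm

recognized (axles ride arm R): planetary set, 25/20/65 teeth
normalise by the input: solve with ω_sun = 1, then scale by 664 rpm
ring teeth: 25 + 2·20 = 65
25(ω_sun−ω_arm) = −65(ω_ring−ω_arm),  ω_ring = 0, ω_sun = 1
25(1−ω_arm) = −65(0−ω_arm)  ⇒  90·ω_arm = 25  ⇒  ω_arm = 5/18
sun–planet mesh: 25·(1−5/18) = −20·(ω_p−ω_arm)  ⇒  ω_p−ω_arm = -65/72
scale: ω_p−ω_arm = -65/72 × 664 rpm = -599.4444 rpm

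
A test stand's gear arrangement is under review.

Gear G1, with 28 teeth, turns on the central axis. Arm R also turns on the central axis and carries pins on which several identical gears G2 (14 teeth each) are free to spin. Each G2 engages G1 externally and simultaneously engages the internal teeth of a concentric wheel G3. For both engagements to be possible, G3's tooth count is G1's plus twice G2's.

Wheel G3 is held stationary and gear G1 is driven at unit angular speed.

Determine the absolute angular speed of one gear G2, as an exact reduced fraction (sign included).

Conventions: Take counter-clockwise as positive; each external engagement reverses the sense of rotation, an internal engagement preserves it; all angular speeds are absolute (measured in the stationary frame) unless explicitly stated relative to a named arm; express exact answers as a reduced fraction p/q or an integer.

-1

planetary set (28T centre, 14T on arm, 56T internal) — Willis relation
ring teeth: 28 + 2·14 = 56
28(ω_sun−ω_arm) = −56(ω_ring−ω_arm),  ω_ring = 0, ω_sun = 1
28(1−ω_arm) = −56(0−ω_arm)  ⇒  84·ω_arm = 28  ⇒  ω_arm = 1/3
sun–planet mesh: 28·(1−1/3) = −14·(ω_p−ω_arm)  ⇒  ω_p−ω_arm = -4/3
ω_p = 1/3 − 4/3 = -1
exact speed ratio = -1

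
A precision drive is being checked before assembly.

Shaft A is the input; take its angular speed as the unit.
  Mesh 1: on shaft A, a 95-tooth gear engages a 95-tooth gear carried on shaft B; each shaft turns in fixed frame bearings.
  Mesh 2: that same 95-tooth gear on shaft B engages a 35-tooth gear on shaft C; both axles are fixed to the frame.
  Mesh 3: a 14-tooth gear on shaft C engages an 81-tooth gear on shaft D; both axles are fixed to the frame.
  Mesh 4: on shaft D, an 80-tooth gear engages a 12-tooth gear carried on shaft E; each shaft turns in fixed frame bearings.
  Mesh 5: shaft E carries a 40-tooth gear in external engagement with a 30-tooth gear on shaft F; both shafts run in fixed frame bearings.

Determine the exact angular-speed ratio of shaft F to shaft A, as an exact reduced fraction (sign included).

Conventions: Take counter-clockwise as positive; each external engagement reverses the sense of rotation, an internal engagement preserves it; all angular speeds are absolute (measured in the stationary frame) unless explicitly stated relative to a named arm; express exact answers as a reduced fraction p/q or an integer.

-3040/729

class = fixed-axis compound train [5 meshes; 5 ratios multiply, 5 sense flips]
mesh 1 [95T→95T]: running ratio 1, sense −
mesh 2 [95T→35T]: running ratio 19/7, sense +
mesh 3 [14T→81T]: running ratio 38/81, sense −
mesh 4 [80T→12T]: running ratio 760/243, sense +
mesh 5 [40T→30T]: running ratio 3040/729, sense −
ω_out/ω_in = -3040/729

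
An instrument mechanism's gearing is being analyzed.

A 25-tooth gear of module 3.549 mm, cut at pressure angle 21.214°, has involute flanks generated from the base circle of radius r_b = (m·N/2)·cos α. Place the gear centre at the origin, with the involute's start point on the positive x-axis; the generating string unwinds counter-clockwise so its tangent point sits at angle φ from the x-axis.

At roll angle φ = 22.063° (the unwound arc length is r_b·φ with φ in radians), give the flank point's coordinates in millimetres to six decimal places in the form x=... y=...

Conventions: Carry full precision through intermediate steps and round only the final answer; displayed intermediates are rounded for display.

single-mesh involute tooth geometry (25T wheel at module 3.549)
pitch radius r_p = m·N/2 = 3.549·25/2 = 44.362500
base radius r_b = r_p·cos α = 44.362500·cos 21.214° = 41.356293
roll angle φ = 22.063° = 0.38507199 rad
x = r_b·(cos φ + φ·sin φ) = 44.309728
y = r_b·(sin φ − φ·cos φ) = 0.775519

x=44.309728 y=0.775519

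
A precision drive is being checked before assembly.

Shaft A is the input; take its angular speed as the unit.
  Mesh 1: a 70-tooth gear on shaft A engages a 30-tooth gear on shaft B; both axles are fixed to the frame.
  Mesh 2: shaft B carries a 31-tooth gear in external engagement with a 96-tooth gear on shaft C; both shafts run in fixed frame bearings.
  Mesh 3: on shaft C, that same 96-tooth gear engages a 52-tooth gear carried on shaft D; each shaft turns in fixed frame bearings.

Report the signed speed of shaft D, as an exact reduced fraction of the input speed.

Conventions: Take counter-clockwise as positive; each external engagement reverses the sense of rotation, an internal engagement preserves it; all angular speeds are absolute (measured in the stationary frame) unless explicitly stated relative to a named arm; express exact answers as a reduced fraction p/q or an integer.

-217/156

3-mesh fixed-axis compound train (all bearings frame-fixed)
mesh 1 [70T→30T]: |ω|/ω_in = 1×70/30 = 7/3, sense flips to −
mesh 2 [31T→96T]: |ω|/ω_in = (7/3)×31/96 = 217/288, sense flips to +
mesh 3 [96T→52T]: |ω|/ω_in = (217/288)×96/52 = 217/156, sense flips to −
signed output speed (× input speed) = -217/156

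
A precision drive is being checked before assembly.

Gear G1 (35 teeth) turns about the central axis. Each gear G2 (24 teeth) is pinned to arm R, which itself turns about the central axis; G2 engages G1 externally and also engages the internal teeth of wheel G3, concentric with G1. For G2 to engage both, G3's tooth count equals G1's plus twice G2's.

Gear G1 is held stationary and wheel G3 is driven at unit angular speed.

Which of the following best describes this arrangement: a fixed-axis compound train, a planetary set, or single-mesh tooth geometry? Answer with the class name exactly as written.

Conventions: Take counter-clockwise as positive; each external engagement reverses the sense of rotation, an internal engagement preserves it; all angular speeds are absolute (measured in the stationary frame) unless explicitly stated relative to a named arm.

planetary set

topology: planetary set — G1 35T / G2 24T / G3 83T, arm = carrier (Willis)
classification: planetary set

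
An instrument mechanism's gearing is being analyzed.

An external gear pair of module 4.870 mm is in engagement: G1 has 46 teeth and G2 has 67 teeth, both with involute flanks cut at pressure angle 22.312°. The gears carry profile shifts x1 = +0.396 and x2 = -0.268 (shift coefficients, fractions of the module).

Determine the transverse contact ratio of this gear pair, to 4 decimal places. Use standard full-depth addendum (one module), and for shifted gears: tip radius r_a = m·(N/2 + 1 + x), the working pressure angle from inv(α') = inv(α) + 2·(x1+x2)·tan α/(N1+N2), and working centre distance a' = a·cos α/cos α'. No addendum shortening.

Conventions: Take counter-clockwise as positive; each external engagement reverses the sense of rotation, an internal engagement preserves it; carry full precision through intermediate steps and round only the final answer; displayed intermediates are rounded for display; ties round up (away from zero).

class = single-mesh tooth geometry [involute pair 46T × 67T, m = 4.870]
base radii: r_b1 = 103.623837, r_b2 = 150.930371
tip radii: r_a1 = 118.808520, r_a2 = 166.709840
inv(α') = inv(22.312°) + 2·(+0.396-0.268)·tan α/(46+67) = 0.02188641  ⇒  α' = 22.62345°
a' = a·cos α / cos α' = 275.1550·cos 22.312°/cos 22.62345° = 275.774250
action lengths: √(r_a1²−r_b1²) = 58.116821, √(r_a2²−r_b2²) = 70.796850
base pitch p_b = π·m·cos α = 14.154082
CR = (58.116821 + 70.796850 − 275.774250·sin 22.62345°)/14.154082 = 1.613013
contact ratio ≈ 1.6130

1.6130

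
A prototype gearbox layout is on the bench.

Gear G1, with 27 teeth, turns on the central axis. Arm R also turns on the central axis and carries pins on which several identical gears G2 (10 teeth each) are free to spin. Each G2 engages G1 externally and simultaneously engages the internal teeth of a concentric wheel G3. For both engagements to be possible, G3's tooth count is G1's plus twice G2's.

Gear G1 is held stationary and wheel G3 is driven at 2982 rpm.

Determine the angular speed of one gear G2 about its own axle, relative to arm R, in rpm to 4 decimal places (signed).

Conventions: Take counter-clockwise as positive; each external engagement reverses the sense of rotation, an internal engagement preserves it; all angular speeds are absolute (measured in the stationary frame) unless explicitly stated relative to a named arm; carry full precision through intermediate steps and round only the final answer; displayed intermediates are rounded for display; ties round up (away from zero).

+5113.7270 rpm

topology: planetary set — G1 27T / G2 10T / G3 47T, arm = carrier (Willis)
normalise by the input: solve with ω_ring = 1, then scale by 2982 rpm
ring teeth: 27 + 2·10 = 47
27(ω_sun−ω_arm) = −47(ω_ring−ω_arm),  ω_sun = 0, ω_ring = 1
27(0−ω_arm) = −47(1−ω_arm)  ⇒  74·ω_arm = 47  ⇒  ω_arm = 47/74
sun–planet mesh: 27·(0−47/74) = −10·(ω_p−ω_arm)  ⇒  ω_p−ω_arm = 1269/740
scale: ω_p−ω_arm = 1269/740 × 2982 rpm = +5113.7270 rpm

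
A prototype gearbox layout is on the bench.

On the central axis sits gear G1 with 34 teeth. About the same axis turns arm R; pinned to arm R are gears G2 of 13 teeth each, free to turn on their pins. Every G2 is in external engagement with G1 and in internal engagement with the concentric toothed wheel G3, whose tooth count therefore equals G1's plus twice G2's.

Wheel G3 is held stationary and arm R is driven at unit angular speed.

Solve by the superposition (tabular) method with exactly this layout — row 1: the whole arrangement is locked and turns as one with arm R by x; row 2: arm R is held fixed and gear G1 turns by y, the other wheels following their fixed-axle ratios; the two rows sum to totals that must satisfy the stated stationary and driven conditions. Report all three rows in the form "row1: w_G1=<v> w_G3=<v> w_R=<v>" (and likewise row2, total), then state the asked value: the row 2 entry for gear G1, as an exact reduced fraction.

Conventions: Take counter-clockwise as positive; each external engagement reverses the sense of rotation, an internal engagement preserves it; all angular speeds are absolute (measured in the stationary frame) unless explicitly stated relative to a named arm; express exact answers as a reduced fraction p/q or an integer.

row1: w_G1=1 w_G3=1 w_R=1
row2: w_G1=30/17 w_G3=-1 w_R=0
total: w_G1=47/17 w_G3=0 w_R=1
asked value: 30/17

class = planetary set [G3 = 34+2·13 = 60; Willis about the carrier]
superposition row 1 [locked train]: every member turns x
row 2 (arm held, sun turns y): ω_ring = −(34/60)·y, ω_arm = 0
boundary: total ω_ring = x − (34/60)·y = 0 and total ω_arm = x = 1  ⇒  y = 30/17, x = 1
row 2 ring = −(34/60)·30/17 = -1
totals (row 1 + row 2): sun 1 + 30/17 = 47/17, ring 1 + (-1) = 0, arm 1 + 0 = 1
asked cell (row2, sun) = 30/17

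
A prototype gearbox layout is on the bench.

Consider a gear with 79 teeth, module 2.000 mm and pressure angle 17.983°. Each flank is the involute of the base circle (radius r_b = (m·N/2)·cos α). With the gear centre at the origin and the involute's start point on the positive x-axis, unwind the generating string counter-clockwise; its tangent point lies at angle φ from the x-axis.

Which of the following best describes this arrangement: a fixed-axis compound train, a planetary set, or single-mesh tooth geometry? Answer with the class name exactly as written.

recognized (one wheel, involute flank): single-mesh tooth geometry, m = 2.000, N = 79
classification: single-mesh tooth geometry

single-mesh tooth geometry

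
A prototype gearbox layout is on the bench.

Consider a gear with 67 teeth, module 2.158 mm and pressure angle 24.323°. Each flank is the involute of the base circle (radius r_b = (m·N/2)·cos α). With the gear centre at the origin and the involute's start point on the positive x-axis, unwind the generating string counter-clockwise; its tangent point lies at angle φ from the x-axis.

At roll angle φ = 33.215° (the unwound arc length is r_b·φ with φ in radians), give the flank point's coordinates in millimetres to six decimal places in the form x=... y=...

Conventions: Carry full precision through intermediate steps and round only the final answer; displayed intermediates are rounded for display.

x=76.032674 y=4.135955

topology: single-mesh involute geometry — m = 2.158, N = 67
pitch radius r_p = m·N/2 = 2.158·67/2 = 72.293000
base radius r_b = r_p·cos α = 72.293000·cos 24.323° = 65.876130
roll angle φ = 33.215° = 0.57971111 rad
x = r_b·(cos φ + φ·sin φ) = 76.032674
y = r_b·(sin φ − φ·cos φ) = 4.135955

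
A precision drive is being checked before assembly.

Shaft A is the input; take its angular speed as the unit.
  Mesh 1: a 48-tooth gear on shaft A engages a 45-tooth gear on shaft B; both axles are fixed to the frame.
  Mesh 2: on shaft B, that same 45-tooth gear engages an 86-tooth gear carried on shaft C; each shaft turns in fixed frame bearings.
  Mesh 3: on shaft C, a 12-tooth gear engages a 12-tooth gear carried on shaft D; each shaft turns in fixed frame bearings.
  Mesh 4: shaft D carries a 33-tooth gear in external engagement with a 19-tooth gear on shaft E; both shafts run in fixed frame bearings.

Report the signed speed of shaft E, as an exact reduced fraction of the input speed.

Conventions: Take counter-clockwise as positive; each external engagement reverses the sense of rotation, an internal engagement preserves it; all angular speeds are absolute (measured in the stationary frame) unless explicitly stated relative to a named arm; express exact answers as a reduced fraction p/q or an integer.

4-mesh fixed-axis compound train (all bearings frame-fixed)
mesh 1 [48T→45T]: |ω|/ω_in = 1×48/45 = 16/15, sense flips to −
mesh 2 [45T→86T]: |ω|/ω_in = (16/15)×45/86 = 24/43, sense flips to +
mesh 3 [12T→12T]: |ω|/ω_in = (24/43)×12/12 = 24/43, sense flips to −
mesh 4 [33T→19T]: |ω|/ω_in = (24/43)×33/19 = 792/817, sense flips to +
signed output speed (× input speed) = 792/817

792/817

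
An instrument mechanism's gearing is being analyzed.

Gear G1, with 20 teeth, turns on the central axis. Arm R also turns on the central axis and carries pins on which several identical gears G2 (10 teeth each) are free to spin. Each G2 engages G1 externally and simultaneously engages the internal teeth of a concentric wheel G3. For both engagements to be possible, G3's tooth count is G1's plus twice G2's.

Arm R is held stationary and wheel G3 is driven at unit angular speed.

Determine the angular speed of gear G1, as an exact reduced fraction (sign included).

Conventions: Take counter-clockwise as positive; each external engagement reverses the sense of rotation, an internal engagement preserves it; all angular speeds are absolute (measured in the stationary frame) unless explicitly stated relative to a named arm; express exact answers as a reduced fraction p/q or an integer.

topology: planetary set — G1 20T / G2 10T / G3 40T, arm = carrier (Willis)
ring teeth: 20 + 2·10 = 40
20(ω_sun−ω_arm) = −40(ω_ring−ω_arm),  ω_arm = 0, ω_ring = 1
ω_sun = 0 − (40/20)(1−0) = -2
exact speed ratio = -2

-2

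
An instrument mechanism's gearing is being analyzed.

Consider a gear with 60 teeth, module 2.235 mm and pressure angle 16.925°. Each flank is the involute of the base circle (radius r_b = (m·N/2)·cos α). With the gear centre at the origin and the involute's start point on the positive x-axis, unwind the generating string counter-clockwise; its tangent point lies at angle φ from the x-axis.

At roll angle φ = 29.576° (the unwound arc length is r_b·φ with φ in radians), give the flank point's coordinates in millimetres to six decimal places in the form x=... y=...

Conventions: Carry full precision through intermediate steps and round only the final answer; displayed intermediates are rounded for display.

x=72.131087 y=2.863393

topology: single-mesh involute geometry — m = 2.235, N = 60
pitch radius r_p = m·N/2 = 2.235·60/2 = 67.050000
base radius r_b = r_p·cos α = 67.050000·cos 16.925° = 64.145840
roll angle φ = 29.576° = 0.51619858 rad
x = r_b·(cos φ + φ·sin φ) = 72.131087
y = r_b·(sin φ − φ·cos φ) = 2.863393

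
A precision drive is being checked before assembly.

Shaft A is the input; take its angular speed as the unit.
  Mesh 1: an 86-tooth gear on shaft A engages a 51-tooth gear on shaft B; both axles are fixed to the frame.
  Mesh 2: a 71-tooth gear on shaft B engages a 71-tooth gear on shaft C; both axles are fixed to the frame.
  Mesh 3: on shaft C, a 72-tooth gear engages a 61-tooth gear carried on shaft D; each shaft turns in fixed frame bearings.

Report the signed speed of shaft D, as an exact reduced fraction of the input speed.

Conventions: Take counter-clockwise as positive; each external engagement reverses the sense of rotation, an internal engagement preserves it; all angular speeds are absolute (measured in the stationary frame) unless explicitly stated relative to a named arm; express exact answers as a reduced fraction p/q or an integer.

-2064/1037

3-mesh fixed-axis compound train (all bearings frame-fixed)
mesh 1 [86T→51T]: |ω|/ω_in = 1×86/51 = 86/51, sense flips to −
mesh 2 [71T→71T]: |ω|/ω_in = (86/51)×71/71 = 86/51, sense flips to +
mesh 3 [72T→61T]: |ω|/ω_in = (86/51)×72/61 = 2064/1037, sense flips to −
signed output speed (× input speed) = -2064/1037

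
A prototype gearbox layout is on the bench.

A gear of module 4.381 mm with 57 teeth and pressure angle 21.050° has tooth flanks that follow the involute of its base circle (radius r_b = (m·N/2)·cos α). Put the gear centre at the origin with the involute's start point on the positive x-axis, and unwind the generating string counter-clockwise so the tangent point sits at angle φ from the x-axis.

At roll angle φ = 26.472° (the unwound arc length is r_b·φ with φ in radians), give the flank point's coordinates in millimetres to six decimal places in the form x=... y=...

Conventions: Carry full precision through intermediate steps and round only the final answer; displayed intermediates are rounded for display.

x=128.307655 y=3.749697

topology: single-mesh involute geometry — m = 4.381, N = 57
pitch radius r_p = m·N/2 = 4.381·57/2 = 124.858500
base radius r_b = r_p·cos α = 124.858500·cos 21.050° = 116.526360
roll angle φ = 26.472° = 0.46202356 rad
x = r_b·(cos φ + φ·sin φ) = 128.307655
y = r_b·(sin φ − φ·cos φ) = 3.749697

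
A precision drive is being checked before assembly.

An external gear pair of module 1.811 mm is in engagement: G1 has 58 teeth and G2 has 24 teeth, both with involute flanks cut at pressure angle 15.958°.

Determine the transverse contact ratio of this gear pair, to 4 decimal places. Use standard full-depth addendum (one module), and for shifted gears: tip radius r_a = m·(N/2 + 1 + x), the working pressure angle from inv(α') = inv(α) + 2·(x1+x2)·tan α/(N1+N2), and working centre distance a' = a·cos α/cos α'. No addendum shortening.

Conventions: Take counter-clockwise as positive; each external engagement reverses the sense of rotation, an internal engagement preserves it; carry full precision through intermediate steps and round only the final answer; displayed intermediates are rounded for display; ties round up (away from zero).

single-mesh involute tooth geometry (58T engaging 24T at module 1.811)
base radii: r_b1 = 50.495101, r_b2 = 20.894525
tip radii: r_a1 = 54.330000, r_a2 = 23.543000
no profile shift: α' = α, a' = a
action lengths: √(r_a1²−r_b1²) = 20.049780, √(r_a2²−r_b2²) = 10.848580
base pitch p_b = π·m·cos α = 5.470174
CR = (20.049780 + 10.848580 − 74.251000·sin 15.95800°)/5.470174 = 1.916637
contact ratio ≈ 1.9166

1.9166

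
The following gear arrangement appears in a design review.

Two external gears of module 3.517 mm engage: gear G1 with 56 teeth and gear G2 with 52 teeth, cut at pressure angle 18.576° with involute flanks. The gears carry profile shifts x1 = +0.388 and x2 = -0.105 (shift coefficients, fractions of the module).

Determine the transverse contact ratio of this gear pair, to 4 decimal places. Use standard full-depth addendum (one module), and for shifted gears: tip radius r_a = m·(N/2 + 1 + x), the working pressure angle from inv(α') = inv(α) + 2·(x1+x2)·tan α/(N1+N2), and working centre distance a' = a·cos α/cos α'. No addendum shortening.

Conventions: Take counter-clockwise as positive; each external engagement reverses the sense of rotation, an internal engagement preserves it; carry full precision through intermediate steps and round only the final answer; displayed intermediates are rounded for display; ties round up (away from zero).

class = single-mesh tooth geometry [involute pair 56T × 52T, m = 3.517]
base radii: r_b1 = 93.345591, r_b2 = 86.678048
tip radii: r_a1 = 103.357596, r_a2 = 94.589715
inv(α') = inv(18.576°) + 2·(+0.388-0.105)·tan α/(56+52) = 0.01361983  ⇒  α' = 19.42681°
a' = a·cos α / cos α' = 189.9180·cos 18.576°/cos 19.42681° = 190.891646
action lengths: √(r_a1²−r_b1²) = 44.377848, √(r_a2²−r_b2²) = 37.869910
base pitch p_b = π·m·cos α = 10.473351
CR = (44.377848 + 37.869910 − 190.891646·sin 19.42681°)/10.473351 = 1.790901
contact ratio ≈ 1.7909

1.7909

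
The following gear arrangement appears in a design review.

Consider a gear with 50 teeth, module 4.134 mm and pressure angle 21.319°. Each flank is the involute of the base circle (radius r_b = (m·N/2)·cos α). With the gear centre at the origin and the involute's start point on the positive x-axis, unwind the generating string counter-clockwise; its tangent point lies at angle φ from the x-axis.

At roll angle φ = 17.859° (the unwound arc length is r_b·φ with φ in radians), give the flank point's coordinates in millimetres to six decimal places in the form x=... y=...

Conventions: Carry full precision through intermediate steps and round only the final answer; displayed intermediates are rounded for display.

x=100.841824 y=0.962461

class = single-mesh tooth geometry [base-circle involute, m = 4.134, 50T]
pitch radius r_p = m·N/2 = 4.134·50/2 = 103.350000
base radius r_b = r_p·cos α = 103.350000·cos 21.319° = 96.277834
roll angle φ = 17.859° = 0.31169835 rad
x = r_b·(cos φ + φ·sin φ) = 100.841824
y = r_b·(sin φ − φ·cos φ) = 0.962461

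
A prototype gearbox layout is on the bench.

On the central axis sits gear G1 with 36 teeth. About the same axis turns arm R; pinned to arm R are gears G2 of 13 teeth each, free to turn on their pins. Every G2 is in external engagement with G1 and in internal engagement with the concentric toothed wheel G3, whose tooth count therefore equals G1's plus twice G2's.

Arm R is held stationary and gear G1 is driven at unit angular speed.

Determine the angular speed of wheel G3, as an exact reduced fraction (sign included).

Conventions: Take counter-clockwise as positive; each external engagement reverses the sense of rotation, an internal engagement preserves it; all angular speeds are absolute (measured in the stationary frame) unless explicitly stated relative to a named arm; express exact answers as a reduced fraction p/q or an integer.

-18/31

recognized (axles ride arm R): planetary set, 36/13/62 teeth
ring teeth: 36 + 2·13 = 62
36(ω_sun−ω_arm) = −62(ω_ring−ω_arm),  ω_arm = 0, ω_sun = 1
ω_ring = 0 − (36/62)(1−0) = -18/31
exact speed ratio = -18/31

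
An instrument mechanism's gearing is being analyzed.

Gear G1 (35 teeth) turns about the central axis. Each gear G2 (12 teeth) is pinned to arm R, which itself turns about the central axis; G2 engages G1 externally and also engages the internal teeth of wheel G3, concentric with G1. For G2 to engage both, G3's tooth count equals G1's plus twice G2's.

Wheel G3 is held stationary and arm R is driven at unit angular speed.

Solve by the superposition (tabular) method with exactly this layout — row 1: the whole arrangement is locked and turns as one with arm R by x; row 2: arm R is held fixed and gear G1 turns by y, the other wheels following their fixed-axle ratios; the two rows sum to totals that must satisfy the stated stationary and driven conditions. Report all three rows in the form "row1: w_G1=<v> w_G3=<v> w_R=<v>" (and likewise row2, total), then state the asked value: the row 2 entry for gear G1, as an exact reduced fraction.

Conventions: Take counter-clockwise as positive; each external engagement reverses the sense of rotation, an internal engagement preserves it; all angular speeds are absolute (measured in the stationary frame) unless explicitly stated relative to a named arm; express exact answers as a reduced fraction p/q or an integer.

planetary set (35T centre, 12T on arm, 59T internal) — Willis relation
row 1 (train locked, turned with arm): all members turn x
superposition row 2 [arm held]: sun y, ring −(35/59)·y, arm 0
boundary: total ω_ring = x − (35/59)·y = 0 and total ω_arm = x = 1  ⇒  y = 59/35, x = 1
row 2 ring = −(35/59)·59/35 = -1
totals (row 1 + row 2): sun 1 + 59/35 = 94/35, ring 1 + (-1) = 0, arm 1 + 0 = 1
asked cell (row2, sun) = 59/35

row1: w_G1=1 w_G3=1 w_R=1
row2: w_G1=59/35 w_G3=-1 w_R=0
total: w_G1=94/35 w_G3=0 w_R=1
asked value: 59/35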